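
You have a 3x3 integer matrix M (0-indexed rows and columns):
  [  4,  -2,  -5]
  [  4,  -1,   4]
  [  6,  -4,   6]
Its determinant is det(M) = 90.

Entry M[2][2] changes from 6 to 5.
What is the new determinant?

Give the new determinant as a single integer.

Answer: 86

Derivation:
det is linear in row 2: changing M[2][2] by delta changes det by delta * cofactor(2,2).
Cofactor C_22 = (-1)^(2+2) * minor(2,2) = 4
Entry delta = 5 - 6 = -1
Det delta = -1 * 4 = -4
New det = 90 + -4 = 86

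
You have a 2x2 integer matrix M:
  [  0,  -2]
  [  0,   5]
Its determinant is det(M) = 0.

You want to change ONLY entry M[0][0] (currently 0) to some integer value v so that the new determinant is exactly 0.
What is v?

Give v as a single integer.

Answer: 0

Derivation:
det is linear in entry M[0][0]: det = old_det + (v - 0) * C_00
Cofactor C_00 = 5
Want det = 0: 0 + (v - 0) * 5 = 0
  (v - 0) = 0 / 5 = 0
  v = 0 + (0) = 0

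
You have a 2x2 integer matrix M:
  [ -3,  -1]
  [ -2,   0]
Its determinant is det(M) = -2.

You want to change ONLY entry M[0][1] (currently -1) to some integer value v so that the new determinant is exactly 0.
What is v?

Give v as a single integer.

det is linear in entry M[0][1]: det = old_det + (v - -1) * C_01
Cofactor C_01 = 2
Want det = 0: -2 + (v - -1) * 2 = 0
  (v - -1) = 2 / 2 = 1
  v = -1 + (1) = 0

Answer: 0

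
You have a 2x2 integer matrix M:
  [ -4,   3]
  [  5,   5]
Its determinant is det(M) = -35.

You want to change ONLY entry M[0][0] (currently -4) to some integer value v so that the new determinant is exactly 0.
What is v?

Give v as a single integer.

det is linear in entry M[0][0]: det = old_det + (v - -4) * C_00
Cofactor C_00 = 5
Want det = 0: -35 + (v - -4) * 5 = 0
  (v - -4) = 35 / 5 = 7
  v = -4 + (7) = 3

Answer: 3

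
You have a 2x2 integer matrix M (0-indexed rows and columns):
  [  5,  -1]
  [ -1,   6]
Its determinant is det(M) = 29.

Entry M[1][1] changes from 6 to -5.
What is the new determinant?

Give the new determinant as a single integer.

Answer: -26

Derivation:
det is linear in row 1: changing M[1][1] by delta changes det by delta * cofactor(1,1).
Cofactor C_11 = (-1)^(1+1) * minor(1,1) = 5
Entry delta = -5 - 6 = -11
Det delta = -11 * 5 = -55
New det = 29 + -55 = -26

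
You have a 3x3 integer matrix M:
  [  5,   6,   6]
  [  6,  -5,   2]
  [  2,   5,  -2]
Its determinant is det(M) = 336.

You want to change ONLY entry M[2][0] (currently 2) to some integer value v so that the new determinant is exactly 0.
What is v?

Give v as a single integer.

det is linear in entry M[2][0]: det = old_det + (v - 2) * C_20
Cofactor C_20 = 42
Want det = 0: 336 + (v - 2) * 42 = 0
  (v - 2) = -336 / 42 = -8
  v = 2 + (-8) = -6

Answer: -6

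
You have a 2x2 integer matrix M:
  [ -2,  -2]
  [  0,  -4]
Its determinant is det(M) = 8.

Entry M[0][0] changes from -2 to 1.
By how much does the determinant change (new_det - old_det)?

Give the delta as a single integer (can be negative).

Answer: -12

Derivation:
Cofactor C_00 = -4
Entry delta = 1 - -2 = 3
Det delta = entry_delta * cofactor = 3 * -4 = -12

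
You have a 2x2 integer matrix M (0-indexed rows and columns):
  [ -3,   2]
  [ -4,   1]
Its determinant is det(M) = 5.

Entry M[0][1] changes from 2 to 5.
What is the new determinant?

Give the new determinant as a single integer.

det is linear in row 0: changing M[0][1] by delta changes det by delta * cofactor(0,1).
Cofactor C_01 = (-1)^(0+1) * minor(0,1) = 4
Entry delta = 5 - 2 = 3
Det delta = 3 * 4 = 12
New det = 5 + 12 = 17

Answer: 17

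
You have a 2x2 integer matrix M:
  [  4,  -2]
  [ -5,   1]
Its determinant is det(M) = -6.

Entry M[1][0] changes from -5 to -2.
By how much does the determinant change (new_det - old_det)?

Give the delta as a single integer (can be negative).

Cofactor C_10 = 2
Entry delta = -2 - -5 = 3
Det delta = entry_delta * cofactor = 3 * 2 = 6

Answer: 6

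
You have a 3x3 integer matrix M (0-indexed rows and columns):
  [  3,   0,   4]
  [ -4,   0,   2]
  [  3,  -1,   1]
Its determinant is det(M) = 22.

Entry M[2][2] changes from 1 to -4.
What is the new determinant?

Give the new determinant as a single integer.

det is linear in row 2: changing M[2][2] by delta changes det by delta * cofactor(2,2).
Cofactor C_22 = (-1)^(2+2) * minor(2,2) = 0
Entry delta = -4 - 1 = -5
Det delta = -5 * 0 = 0
New det = 22 + 0 = 22

Answer: 22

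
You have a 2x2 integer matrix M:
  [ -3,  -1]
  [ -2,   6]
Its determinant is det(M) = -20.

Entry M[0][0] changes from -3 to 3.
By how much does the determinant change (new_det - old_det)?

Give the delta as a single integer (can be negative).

Cofactor C_00 = 6
Entry delta = 3 - -3 = 6
Det delta = entry_delta * cofactor = 6 * 6 = 36

Answer: 36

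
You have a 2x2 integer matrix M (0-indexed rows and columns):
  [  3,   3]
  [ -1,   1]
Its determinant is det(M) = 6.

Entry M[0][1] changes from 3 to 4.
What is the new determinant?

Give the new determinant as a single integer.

Answer: 7

Derivation:
det is linear in row 0: changing M[0][1] by delta changes det by delta * cofactor(0,1).
Cofactor C_01 = (-1)^(0+1) * minor(0,1) = 1
Entry delta = 4 - 3 = 1
Det delta = 1 * 1 = 1
New det = 6 + 1 = 7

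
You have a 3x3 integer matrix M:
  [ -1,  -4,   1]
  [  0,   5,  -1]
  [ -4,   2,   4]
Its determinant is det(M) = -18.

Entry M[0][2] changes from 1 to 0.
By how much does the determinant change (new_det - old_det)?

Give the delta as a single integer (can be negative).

Answer: -20

Derivation:
Cofactor C_02 = 20
Entry delta = 0 - 1 = -1
Det delta = entry_delta * cofactor = -1 * 20 = -20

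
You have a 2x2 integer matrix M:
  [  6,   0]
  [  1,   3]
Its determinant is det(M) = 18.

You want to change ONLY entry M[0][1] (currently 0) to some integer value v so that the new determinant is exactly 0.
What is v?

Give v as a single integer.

det is linear in entry M[0][1]: det = old_det + (v - 0) * C_01
Cofactor C_01 = -1
Want det = 0: 18 + (v - 0) * -1 = 0
  (v - 0) = -18 / -1 = 18
  v = 0 + (18) = 18

Answer: 18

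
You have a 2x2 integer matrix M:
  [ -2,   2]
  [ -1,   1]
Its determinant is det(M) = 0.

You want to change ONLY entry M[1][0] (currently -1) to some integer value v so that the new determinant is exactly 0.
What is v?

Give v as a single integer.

det is linear in entry M[1][0]: det = old_det + (v - -1) * C_10
Cofactor C_10 = -2
Want det = 0: 0 + (v - -1) * -2 = 0
  (v - -1) = 0 / -2 = 0
  v = -1 + (0) = -1

Answer: -1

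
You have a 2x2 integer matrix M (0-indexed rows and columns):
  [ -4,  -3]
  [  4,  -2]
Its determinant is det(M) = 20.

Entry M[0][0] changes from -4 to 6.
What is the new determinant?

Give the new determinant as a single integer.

det is linear in row 0: changing M[0][0] by delta changes det by delta * cofactor(0,0).
Cofactor C_00 = (-1)^(0+0) * minor(0,0) = -2
Entry delta = 6 - -4 = 10
Det delta = 10 * -2 = -20
New det = 20 + -20 = 0

Answer: 0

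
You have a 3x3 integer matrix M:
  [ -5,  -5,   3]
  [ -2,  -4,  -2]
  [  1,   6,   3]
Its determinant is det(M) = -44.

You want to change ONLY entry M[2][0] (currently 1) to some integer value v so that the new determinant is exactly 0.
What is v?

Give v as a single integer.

det is linear in entry M[2][0]: det = old_det + (v - 1) * C_20
Cofactor C_20 = 22
Want det = 0: -44 + (v - 1) * 22 = 0
  (v - 1) = 44 / 22 = 2
  v = 1 + (2) = 3

Answer: 3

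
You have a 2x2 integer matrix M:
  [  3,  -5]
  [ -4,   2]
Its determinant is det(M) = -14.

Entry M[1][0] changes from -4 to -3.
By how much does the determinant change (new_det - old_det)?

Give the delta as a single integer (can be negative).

Cofactor C_10 = 5
Entry delta = -3 - -4 = 1
Det delta = entry_delta * cofactor = 1 * 5 = 5

Answer: 5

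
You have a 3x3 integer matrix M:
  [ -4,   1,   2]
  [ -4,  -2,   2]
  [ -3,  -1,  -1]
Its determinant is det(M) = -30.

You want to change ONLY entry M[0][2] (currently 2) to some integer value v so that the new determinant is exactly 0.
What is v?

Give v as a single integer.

det is linear in entry M[0][2]: det = old_det + (v - 2) * C_02
Cofactor C_02 = -2
Want det = 0: -30 + (v - 2) * -2 = 0
  (v - 2) = 30 / -2 = -15
  v = 2 + (-15) = -13

Answer: -13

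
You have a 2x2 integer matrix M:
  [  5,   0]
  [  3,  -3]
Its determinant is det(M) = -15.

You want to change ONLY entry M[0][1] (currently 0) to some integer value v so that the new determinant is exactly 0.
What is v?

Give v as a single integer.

Answer: -5

Derivation:
det is linear in entry M[0][1]: det = old_det + (v - 0) * C_01
Cofactor C_01 = -3
Want det = 0: -15 + (v - 0) * -3 = 0
  (v - 0) = 15 / -3 = -5
  v = 0 + (-5) = -5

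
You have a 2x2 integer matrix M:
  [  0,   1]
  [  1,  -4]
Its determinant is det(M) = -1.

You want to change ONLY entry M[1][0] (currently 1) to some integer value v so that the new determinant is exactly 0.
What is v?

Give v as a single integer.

Answer: 0

Derivation:
det is linear in entry M[1][0]: det = old_det + (v - 1) * C_10
Cofactor C_10 = -1
Want det = 0: -1 + (v - 1) * -1 = 0
  (v - 1) = 1 / -1 = -1
  v = 1 + (-1) = 0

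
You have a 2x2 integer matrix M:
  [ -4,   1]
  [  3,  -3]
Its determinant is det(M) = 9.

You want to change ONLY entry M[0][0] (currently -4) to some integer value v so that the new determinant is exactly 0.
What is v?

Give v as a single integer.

Answer: -1

Derivation:
det is linear in entry M[0][0]: det = old_det + (v - -4) * C_00
Cofactor C_00 = -3
Want det = 0: 9 + (v - -4) * -3 = 0
  (v - -4) = -9 / -3 = 3
  v = -4 + (3) = -1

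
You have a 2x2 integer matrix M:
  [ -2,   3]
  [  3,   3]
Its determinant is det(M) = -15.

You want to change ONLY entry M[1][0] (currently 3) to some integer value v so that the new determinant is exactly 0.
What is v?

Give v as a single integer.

det is linear in entry M[1][0]: det = old_det + (v - 3) * C_10
Cofactor C_10 = -3
Want det = 0: -15 + (v - 3) * -3 = 0
  (v - 3) = 15 / -3 = -5
  v = 3 + (-5) = -2

Answer: -2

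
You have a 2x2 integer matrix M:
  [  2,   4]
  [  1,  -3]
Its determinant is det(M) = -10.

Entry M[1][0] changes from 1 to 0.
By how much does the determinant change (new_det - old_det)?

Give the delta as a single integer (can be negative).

Answer: 4

Derivation:
Cofactor C_10 = -4
Entry delta = 0 - 1 = -1
Det delta = entry_delta * cofactor = -1 * -4 = 4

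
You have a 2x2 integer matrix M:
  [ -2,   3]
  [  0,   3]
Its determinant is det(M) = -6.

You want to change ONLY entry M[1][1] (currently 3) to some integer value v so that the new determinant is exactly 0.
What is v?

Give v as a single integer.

Answer: 0

Derivation:
det is linear in entry M[1][1]: det = old_det + (v - 3) * C_11
Cofactor C_11 = -2
Want det = 0: -6 + (v - 3) * -2 = 0
  (v - 3) = 6 / -2 = -3
  v = 3 + (-3) = 0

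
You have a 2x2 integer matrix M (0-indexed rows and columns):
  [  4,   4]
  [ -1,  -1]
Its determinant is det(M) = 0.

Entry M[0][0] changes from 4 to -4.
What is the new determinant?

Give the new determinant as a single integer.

Answer: 8

Derivation:
det is linear in row 0: changing M[0][0] by delta changes det by delta * cofactor(0,0).
Cofactor C_00 = (-1)^(0+0) * minor(0,0) = -1
Entry delta = -4 - 4 = -8
Det delta = -8 * -1 = 8
New det = 0 + 8 = 8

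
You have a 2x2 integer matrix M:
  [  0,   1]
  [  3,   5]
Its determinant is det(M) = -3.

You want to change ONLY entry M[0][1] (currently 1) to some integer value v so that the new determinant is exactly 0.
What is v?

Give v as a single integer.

det is linear in entry M[0][1]: det = old_det + (v - 1) * C_01
Cofactor C_01 = -3
Want det = 0: -3 + (v - 1) * -3 = 0
  (v - 1) = 3 / -3 = -1
  v = 1 + (-1) = 0

Answer: 0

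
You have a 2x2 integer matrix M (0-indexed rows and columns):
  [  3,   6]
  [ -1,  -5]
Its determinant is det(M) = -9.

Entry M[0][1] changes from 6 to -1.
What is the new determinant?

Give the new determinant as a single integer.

det is linear in row 0: changing M[0][1] by delta changes det by delta * cofactor(0,1).
Cofactor C_01 = (-1)^(0+1) * minor(0,1) = 1
Entry delta = -1 - 6 = -7
Det delta = -7 * 1 = -7
New det = -9 + -7 = -16

Answer: -16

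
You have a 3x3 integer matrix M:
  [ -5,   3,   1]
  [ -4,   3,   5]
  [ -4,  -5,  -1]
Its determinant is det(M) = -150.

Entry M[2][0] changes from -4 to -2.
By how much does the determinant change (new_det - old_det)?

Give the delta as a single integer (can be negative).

Answer: 24

Derivation:
Cofactor C_20 = 12
Entry delta = -2 - -4 = 2
Det delta = entry_delta * cofactor = 2 * 12 = 24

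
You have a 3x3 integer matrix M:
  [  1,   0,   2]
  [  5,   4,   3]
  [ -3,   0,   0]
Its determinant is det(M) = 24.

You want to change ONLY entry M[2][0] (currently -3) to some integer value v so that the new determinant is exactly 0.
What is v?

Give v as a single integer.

det is linear in entry M[2][0]: det = old_det + (v - -3) * C_20
Cofactor C_20 = -8
Want det = 0: 24 + (v - -3) * -8 = 0
  (v - -3) = -24 / -8 = 3
  v = -3 + (3) = 0

Answer: 0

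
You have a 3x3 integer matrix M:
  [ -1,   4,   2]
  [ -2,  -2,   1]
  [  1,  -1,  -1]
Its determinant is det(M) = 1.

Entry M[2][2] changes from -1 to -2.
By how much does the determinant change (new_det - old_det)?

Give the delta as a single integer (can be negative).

Cofactor C_22 = 10
Entry delta = -2 - -1 = -1
Det delta = entry_delta * cofactor = -1 * 10 = -10

Answer: -10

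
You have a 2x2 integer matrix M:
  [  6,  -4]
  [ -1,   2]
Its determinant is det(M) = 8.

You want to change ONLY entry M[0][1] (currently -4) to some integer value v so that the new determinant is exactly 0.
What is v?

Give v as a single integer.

det is linear in entry M[0][1]: det = old_det + (v - -4) * C_01
Cofactor C_01 = 1
Want det = 0: 8 + (v - -4) * 1 = 0
  (v - -4) = -8 / 1 = -8
  v = -4 + (-8) = -12

Answer: -12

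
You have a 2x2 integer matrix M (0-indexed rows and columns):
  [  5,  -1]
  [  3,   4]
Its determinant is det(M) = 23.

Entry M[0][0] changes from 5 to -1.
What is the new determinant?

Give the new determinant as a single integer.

det is linear in row 0: changing M[0][0] by delta changes det by delta * cofactor(0,0).
Cofactor C_00 = (-1)^(0+0) * minor(0,0) = 4
Entry delta = -1 - 5 = -6
Det delta = -6 * 4 = -24
New det = 23 + -24 = -1

Answer: -1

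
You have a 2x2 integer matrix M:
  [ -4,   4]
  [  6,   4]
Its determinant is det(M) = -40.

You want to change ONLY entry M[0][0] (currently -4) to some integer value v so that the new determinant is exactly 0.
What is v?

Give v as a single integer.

Answer: 6

Derivation:
det is linear in entry M[0][0]: det = old_det + (v - -4) * C_00
Cofactor C_00 = 4
Want det = 0: -40 + (v - -4) * 4 = 0
  (v - -4) = 40 / 4 = 10
  v = -4 + (10) = 6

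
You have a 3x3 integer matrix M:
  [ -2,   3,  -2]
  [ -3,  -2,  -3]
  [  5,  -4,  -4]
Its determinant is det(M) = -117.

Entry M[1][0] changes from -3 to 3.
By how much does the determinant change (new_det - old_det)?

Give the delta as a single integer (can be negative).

Cofactor C_10 = 20
Entry delta = 3 - -3 = 6
Det delta = entry_delta * cofactor = 6 * 20 = 120

Answer: 120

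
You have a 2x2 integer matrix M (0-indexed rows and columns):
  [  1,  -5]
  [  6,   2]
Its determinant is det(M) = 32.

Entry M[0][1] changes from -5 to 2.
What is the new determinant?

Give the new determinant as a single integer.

Answer: -10

Derivation:
det is linear in row 0: changing M[0][1] by delta changes det by delta * cofactor(0,1).
Cofactor C_01 = (-1)^(0+1) * minor(0,1) = -6
Entry delta = 2 - -5 = 7
Det delta = 7 * -6 = -42
New det = 32 + -42 = -10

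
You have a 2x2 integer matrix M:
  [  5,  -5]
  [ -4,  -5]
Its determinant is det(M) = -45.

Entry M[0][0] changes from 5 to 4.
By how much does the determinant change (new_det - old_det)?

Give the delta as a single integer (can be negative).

Cofactor C_00 = -5
Entry delta = 4 - 5 = -1
Det delta = entry_delta * cofactor = -1 * -5 = 5

Answer: 5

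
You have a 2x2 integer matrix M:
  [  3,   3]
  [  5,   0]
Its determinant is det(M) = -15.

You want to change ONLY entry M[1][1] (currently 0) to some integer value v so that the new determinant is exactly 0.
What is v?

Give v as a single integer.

det is linear in entry M[1][1]: det = old_det + (v - 0) * C_11
Cofactor C_11 = 3
Want det = 0: -15 + (v - 0) * 3 = 0
  (v - 0) = 15 / 3 = 5
  v = 0 + (5) = 5

Answer: 5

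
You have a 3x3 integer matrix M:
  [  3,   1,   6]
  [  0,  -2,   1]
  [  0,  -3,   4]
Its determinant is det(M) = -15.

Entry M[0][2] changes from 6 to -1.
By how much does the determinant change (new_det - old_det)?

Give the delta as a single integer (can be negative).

Answer: 0

Derivation:
Cofactor C_02 = 0
Entry delta = -1 - 6 = -7
Det delta = entry_delta * cofactor = -7 * 0 = 0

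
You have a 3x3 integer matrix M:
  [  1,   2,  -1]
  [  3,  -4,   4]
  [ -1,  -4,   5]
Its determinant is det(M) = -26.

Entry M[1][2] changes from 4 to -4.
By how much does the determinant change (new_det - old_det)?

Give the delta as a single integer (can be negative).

Answer: -16

Derivation:
Cofactor C_12 = 2
Entry delta = -4 - 4 = -8
Det delta = entry_delta * cofactor = -8 * 2 = -16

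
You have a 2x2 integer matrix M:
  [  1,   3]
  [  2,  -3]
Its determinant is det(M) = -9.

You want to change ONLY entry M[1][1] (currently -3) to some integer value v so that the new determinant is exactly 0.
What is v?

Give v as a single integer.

Answer: 6

Derivation:
det is linear in entry M[1][1]: det = old_det + (v - -3) * C_11
Cofactor C_11 = 1
Want det = 0: -9 + (v - -3) * 1 = 0
  (v - -3) = 9 / 1 = 9
  v = -3 + (9) = 6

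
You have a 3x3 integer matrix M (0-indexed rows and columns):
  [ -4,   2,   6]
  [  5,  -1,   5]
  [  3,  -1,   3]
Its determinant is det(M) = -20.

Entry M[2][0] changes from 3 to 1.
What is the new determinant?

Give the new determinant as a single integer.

det is linear in row 2: changing M[2][0] by delta changes det by delta * cofactor(2,0).
Cofactor C_20 = (-1)^(2+0) * minor(2,0) = 16
Entry delta = 1 - 3 = -2
Det delta = -2 * 16 = -32
New det = -20 + -32 = -52

Answer: -52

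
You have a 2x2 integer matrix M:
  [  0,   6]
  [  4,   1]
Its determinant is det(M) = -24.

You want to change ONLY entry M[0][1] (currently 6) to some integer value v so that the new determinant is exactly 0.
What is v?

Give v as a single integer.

Answer: 0

Derivation:
det is linear in entry M[0][1]: det = old_det + (v - 6) * C_01
Cofactor C_01 = -4
Want det = 0: -24 + (v - 6) * -4 = 0
  (v - 6) = 24 / -4 = -6
  v = 6 + (-6) = 0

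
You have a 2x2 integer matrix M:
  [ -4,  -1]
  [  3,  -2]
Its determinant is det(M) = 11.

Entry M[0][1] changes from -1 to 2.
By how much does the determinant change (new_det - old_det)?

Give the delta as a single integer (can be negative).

Answer: -9

Derivation:
Cofactor C_01 = -3
Entry delta = 2 - -1 = 3
Det delta = entry_delta * cofactor = 3 * -3 = -9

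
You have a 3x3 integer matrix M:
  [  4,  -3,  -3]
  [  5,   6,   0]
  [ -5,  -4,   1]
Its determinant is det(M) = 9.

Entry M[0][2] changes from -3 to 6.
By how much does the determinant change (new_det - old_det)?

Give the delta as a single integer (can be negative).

Answer: 90

Derivation:
Cofactor C_02 = 10
Entry delta = 6 - -3 = 9
Det delta = entry_delta * cofactor = 9 * 10 = 90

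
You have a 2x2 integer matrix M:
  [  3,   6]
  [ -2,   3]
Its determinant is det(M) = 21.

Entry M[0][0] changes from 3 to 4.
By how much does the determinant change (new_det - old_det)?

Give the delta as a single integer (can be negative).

Cofactor C_00 = 3
Entry delta = 4 - 3 = 1
Det delta = entry_delta * cofactor = 1 * 3 = 3

Answer: 3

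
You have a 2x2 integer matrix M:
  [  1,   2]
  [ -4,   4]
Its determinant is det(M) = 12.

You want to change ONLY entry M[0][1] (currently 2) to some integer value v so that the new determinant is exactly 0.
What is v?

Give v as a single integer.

det is linear in entry M[0][1]: det = old_det + (v - 2) * C_01
Cofactor C_01 = 4
Want det = 0: 12 + (v - 2) * 4 = 0
  (v - 2) = -12 / 4 = -3
  v = 2 + (-3) = -1

Answer: -1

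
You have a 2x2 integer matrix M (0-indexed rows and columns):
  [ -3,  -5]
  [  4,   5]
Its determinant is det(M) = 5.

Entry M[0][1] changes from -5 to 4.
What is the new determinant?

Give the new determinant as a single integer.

Answer: -31

Derivation:
det is linear in row 0: changing M[0][1] by delta changes det by delta * cofactor(0,1).
Cofactor C_01 = (-1)^(0+1) * minor(0,1) = -4
Entry delta = 4 - -5 = 9
Det delta = 9 * -4 = -36
New det = 5 + -36 = -31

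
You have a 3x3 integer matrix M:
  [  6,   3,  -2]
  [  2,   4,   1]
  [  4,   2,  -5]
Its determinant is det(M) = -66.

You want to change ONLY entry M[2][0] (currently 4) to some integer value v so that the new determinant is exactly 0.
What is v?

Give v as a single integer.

Answer: 10

Derivation:
det is linear in entry M[2][0]: det = old_det + (v - 4) * C_20
Cofactor C_20 = 11
Want det = 0: -66 + (v - 4) * 11 = 0
  (v - 4) = 66 / 11 = 6
  v = 4 + (6) = 10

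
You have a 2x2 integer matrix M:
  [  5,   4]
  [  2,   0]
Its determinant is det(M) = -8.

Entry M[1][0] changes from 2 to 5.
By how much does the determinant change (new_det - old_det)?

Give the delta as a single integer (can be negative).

Cofactor C_10 = -4
Entry delta = 5 - 2 = 3
Det delta = entry_delta * cofactor = 3 * -4 = -12

Answer: -12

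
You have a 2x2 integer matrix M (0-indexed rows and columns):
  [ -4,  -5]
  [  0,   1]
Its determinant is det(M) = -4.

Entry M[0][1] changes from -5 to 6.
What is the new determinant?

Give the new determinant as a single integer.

det is linear in row 0: changing M[0][1] by delta changes det by delta * cofactor(0,1).
Cofactor C_01 = (-1)^(0+1) * minor(0,1) = 0
Entry delta = 6 - -5 = 11
Det delta = 11 * 0 = 0
New det = -4 + 0 = -4

Answer: -4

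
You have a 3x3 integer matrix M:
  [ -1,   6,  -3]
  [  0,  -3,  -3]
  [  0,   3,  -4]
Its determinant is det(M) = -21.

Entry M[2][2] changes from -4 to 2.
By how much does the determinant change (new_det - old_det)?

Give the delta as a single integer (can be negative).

Answer: 18

Derivation:
Cofactor C_22 = 3
Entry delta = 2 - -4 = 6
Det delta = entry_delta * cofactor = 6 * 3 = 18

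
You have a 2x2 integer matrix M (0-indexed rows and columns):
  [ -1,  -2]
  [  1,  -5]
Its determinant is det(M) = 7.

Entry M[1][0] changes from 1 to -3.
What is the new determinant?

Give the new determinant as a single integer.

det is linear in row 1: changing M[1][0] by delta changes det by delta * cofactor(1,0).
Cofactor C_10 = (-1)^(1+0) * minor(1,0) = 2
Entry delta = -3 - 1 = -4
Det delta = -4 * 2 = -8
New det = 7 + -8 = -1

Answer: -1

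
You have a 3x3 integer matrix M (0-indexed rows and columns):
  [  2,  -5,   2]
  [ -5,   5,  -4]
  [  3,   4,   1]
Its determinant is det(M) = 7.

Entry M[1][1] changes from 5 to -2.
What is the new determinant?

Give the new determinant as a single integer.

det is linear in row 1: changing M[1][1] by delta changes det by delta * cofactor(1,1).
Cofactor C_11 = (-1)^(1+1) * minor(1,1) = -4
Entry delta = -2 - 5 = -7
Det delta = -7 * -4 = 28
New det = 7 + 28 = 35

Answer: 35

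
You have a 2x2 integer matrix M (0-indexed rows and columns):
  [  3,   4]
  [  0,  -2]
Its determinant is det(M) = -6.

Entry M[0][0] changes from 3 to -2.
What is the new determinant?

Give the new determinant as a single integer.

det is linear in row 0: changing M[0][0] by delta changes det by delta * cofactor(0,0).
Cofactor C_00 = (-1)^(0+0) * minor(0,0) = -2
Entry delta = -2 - 3 = -5
Det delta = -5 * -2 = 10
New det = -6 + 10 = 4

Answer: 4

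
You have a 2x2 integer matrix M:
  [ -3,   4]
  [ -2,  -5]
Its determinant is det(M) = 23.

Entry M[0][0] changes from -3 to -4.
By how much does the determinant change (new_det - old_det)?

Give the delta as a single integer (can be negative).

Cofactor C_00 = -5
Entry delta = -4 - -3 = -1
Det delta = entry_delta * cofactor = -1 * -5 = 5

Answer: 5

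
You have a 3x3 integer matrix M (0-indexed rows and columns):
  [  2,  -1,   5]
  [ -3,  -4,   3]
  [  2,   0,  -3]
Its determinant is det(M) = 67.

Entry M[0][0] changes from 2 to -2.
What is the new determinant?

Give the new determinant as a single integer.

Answer: 19

Derivation:
det is linear in row 0: changing M[0][0] by delta changes det by delta * cofactor(0,0).
Cofactor C_00 = (-1)^(0+0) * minor(0,0) = 12
Entry delta = -2 - 2 = -4
Det delta = -4 * 12 = -48
New det = 67 + -48 = 19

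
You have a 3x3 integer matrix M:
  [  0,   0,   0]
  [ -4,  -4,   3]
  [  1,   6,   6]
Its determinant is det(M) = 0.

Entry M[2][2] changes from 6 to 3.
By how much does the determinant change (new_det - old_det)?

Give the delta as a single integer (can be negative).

Answer: 0

Derivation:
Cofactor C_22 = 0
Entry delta = 3 - 6 = -3
Det delta = entry_delta * cofactor = -3 * 0 = 0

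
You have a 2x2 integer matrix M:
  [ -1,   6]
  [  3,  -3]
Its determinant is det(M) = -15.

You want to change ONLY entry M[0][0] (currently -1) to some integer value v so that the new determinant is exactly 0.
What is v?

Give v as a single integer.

Answer: -6

Derivation:
det is linear in entry M[0][0]: det = old_det + (v - -1) * C_00
Cofactor C_00 = -3
Want det = 0: -15 + (v - -1) * -3 = 0
  (v - -1) = 15 / -3 = -5
  v = -1 + (-5) = -6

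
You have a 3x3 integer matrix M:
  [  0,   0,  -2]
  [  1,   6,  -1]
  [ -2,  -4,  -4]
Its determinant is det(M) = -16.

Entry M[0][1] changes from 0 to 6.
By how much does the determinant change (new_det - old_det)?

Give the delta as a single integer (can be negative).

Cofactor C_01 = 6
Entry delta = 6 - 0 = 6
Det delta = entry_delta * cofactor = 6 * 6 = 36

Answer: 36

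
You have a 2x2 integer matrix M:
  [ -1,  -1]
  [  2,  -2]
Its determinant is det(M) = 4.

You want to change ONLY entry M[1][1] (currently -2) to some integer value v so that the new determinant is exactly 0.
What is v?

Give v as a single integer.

det is linear in entry M[1][1]: det = old_det + (v - -2) * C_11
Cofactor C_11 = -1
Want det = 0: 4 + (v - -2) * -1 = 0
  (v - -2) = -4 / -1 = 4
  v = -2 + (4) = 2

Answer: 2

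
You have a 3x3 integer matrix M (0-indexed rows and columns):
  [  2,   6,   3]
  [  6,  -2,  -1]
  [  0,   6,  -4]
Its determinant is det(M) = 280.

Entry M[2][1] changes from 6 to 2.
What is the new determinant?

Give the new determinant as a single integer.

det is linear in row 2: changing M[2][1] by delta changes det by delta * cofactor(2,1).
Cofactor C_21 = (-1)^(2+1) * minor(2,1) = 20
Entry delta = 2 - 6 = -4
Det delta = -4 * 20 = -80
New det = 280 + -80 = 200

Answer: 200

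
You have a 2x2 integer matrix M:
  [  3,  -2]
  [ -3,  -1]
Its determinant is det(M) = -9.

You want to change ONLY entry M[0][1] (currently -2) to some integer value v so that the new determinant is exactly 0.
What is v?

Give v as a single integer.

det is linear in entry M[0][1]: det = old_det + (v - -2) * C_01
Cofactor C_01 = 3
Want det = 0: -9 + (v - -2) * 3 = 0
  (v - -2) = 9 / 3 = 3
  v = -2 + (3) = 1

Answer: 1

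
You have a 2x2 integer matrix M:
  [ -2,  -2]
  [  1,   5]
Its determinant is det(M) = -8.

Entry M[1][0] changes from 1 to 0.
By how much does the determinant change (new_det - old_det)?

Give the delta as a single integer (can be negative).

Answer: -2

Derivation:
Cofactor C_10 = 2
Entry delta = 0 - 1 = -1
Det delta = entry_delta * cofactor = -1 * 2 = -2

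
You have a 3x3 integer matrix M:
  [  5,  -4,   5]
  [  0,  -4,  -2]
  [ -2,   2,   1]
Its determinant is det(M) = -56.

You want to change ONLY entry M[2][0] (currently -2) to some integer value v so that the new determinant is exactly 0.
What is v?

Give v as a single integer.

Answer: 0

Derivation:
det is linear in entry M[2][0]: det = old_det + (v - -2) * C_20
Cofactor C_20 = 28
Want det = 0: -56 + (v - -2) * 28 = 0
  (v - -2) = 56 / 28 = 2
  v = -2 + (2) = 0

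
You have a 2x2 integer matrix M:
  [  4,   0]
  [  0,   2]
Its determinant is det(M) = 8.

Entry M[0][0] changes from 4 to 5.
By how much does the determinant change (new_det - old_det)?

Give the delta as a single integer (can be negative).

Answer: 2

Derivation:
Cofactor C_00 = 2
Entry delta = 5 - 4 = 1
Det delta = entry_delta * cofactor = 1 * 2 = 2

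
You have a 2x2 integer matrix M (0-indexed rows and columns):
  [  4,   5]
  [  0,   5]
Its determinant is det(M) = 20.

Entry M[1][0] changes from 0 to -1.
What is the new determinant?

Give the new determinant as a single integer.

det is linear in row 1: changing M[1][0] by delta changes det by delta * cofactor(1,0).
Cofactor C_10 = (-1)^(1+0) * minor(1,0) = -5
Entry delta = -1 - 0 = -1
Det delta = -1 * -5 = 5
New det = 20 + 5 = 25

Answer: 25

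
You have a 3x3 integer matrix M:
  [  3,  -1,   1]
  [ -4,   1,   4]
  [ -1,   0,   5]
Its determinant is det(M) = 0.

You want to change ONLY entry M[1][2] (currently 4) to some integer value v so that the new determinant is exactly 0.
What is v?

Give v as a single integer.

det is linear in entry M[1][2]: det = old_det + (v - 4) * C_12
Cofactor C_12 = 1
Want det = 0: 0 + (v - 4) * 1 = 0
  (v - 4) = 0 / 1 = 0
  v = 4 + (0) = 4

Answer: 4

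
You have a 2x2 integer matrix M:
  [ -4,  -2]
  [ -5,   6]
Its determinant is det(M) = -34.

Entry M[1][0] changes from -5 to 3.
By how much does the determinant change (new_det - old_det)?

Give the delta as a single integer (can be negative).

Cofactor C_10 = 2
Entry delta = 3 - -5 = 8
Det delta = entry_delta * cofactor = 8 * 2 = 16

Answer: 16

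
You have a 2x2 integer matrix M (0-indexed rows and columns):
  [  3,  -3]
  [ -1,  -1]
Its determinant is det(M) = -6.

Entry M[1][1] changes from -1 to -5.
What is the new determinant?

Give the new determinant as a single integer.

Answer: -18

Derivation:
det is linear in row 1: changing M[1][1] by delta changes det by delta * cofactor(1,1).
Cofactor C_11 = (-1)^(1+1) * minor(1,1) = 3
Entry delta = -5 - -1 = -4
Det delta = -4 * 3 = -12
New det = -6 + -12 = -18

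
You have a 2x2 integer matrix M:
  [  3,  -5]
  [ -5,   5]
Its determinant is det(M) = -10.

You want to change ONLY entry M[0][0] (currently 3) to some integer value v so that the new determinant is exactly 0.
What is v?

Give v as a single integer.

Answer: 5

Derivation:
det is linear in entry M[0][0]: det = old_det + (v - 3) * C_00
Cofactor C_00 = 5
Want det = 0: -10 + (v - 3) * 5 = 0
  (v - 3) = 10 / 5 = 2
  v = 3 + (2) = 5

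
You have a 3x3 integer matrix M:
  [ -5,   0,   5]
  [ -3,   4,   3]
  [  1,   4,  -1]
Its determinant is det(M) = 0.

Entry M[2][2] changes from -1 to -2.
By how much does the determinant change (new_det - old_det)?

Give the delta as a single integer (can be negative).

Answer: 20

Derivation:
Cofactor C_22 = -20
Entry delta = -2 - -1 = -1
Det delta = entry_delta * cofactor = -1 * -20 = 20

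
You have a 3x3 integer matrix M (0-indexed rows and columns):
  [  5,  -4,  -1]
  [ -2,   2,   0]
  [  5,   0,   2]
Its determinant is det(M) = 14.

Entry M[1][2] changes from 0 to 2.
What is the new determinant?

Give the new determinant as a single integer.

Answer: -26

Derivation:
det is linear in row 1: changing M[1][2] by delta changes det by delta * cofactor(1,2).
Cofactor C_12 = (-1)^(1+2) * minor(1,2) = -20
Entry delta = 2 - 0 = 2
Det delta = 2 * -20 = -40
New det = 14 + -40 = -26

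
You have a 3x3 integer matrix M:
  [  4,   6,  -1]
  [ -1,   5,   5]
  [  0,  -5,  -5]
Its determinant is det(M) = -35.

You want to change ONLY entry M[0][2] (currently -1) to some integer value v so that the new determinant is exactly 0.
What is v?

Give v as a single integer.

Answer: 6

Derivation:
det is linear in entry M[0][2]: det = old_det + (v - -1) * C_02
Cofactor C_02 = 5
Want det = 0: -35 + (v - -1) * 5 = 0
  (v - -1) = 35 / 5 = 7
  v = -1 + (7) = 6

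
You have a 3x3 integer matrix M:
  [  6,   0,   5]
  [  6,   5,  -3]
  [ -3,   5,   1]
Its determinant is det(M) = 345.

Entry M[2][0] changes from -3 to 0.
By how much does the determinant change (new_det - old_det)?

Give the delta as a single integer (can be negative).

Cofactor C_20 = -25
Entry delta = 0 - -3 = 3
Det delta = entry_delta * cofactor = 3 * -25 = -75

Answer: -75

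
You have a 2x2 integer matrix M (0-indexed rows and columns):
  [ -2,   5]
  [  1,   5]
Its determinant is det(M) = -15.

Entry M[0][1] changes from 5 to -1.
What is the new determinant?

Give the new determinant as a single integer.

det is linear in row 0: changing M[0][1] by delta changes det by delta * cofactor(0,1).
Cofactor C_01 = (-1)^(0+1) * minor(0,1) = -1
Entry delta = -1 - 5 = -6
Det delta = -6 * -1 = 6
New det = -15 + 6 = -9

Answer: -9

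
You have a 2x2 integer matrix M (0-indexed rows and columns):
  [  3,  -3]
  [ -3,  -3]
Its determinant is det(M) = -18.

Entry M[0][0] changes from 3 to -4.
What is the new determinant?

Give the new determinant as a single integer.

Answer: 3

Derivation:
det is linear in row 0: changing M[0][0] by delta changes det by delta * cofactor(0,0).
Cofactor C_00 = (-1)^(0+0) * minor(0,0) = -3
Entry delta = -4 - 3 = -7
Det delta = -7 * -3 = 21
New det = -18 + 21 = 3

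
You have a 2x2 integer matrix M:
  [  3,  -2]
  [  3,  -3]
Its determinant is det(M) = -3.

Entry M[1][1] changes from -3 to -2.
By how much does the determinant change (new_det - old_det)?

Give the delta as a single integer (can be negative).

Answer: 3

Derivation:
Cofactor C_11 = 3
Entry delta = -2 - -3 = 1
Det delta = entry_delta * cofactor = 1 * 3 = 3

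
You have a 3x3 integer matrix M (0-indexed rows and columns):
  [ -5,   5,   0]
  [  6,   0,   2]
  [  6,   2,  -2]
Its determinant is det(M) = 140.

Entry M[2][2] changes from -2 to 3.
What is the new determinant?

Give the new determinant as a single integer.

Answer: -10

Derivation:
det is linear in row 2: changing M[2][2] by delta changes det by delta * cofactor(2,2).
Cofactor C_22 = (-1)^(2+2) * minor(2,2) = -30
Entry delta = 3 - -2 = 5
Det delta = 5 * -30 = -150
New det = 140 + -150 = -10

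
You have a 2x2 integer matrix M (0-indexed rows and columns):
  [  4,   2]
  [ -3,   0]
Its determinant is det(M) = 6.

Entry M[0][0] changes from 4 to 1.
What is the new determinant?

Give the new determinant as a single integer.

Answer: 6

Derivation:
det is linear in row 0: changing M[0][0] by delta changes det by delta * cofactor(0,0).
Cofactor C_00 = (-1)^(0+0) * minor(0,0) = 0
Entry delta = 1 - 4 = -3
Det delta = -3 * 0 = 0
New det = 6 + 0 = 6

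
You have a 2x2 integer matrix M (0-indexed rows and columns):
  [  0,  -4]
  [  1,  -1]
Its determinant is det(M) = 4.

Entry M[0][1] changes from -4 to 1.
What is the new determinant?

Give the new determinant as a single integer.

Answer: -1

Derivation:
det is linear in row 0: changing M[0][1] by delta changes det by delta * cofactor(0,1).
Cofactor C_01 = (-1)^(0+1) * minor(0,1) = -1
Entry delta = 1 - -4 = 5
Det delta = 5 * -1 = -5
New det = 4 + -5 = -1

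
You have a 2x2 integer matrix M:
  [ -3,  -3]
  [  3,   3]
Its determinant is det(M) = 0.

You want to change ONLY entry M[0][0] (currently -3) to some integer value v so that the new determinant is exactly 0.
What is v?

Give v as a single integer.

det is linear in entry M[0][0]: det = old_det + (v - -3) * C_00
Cofactor C_00 = 3
Want det = 0: 0 + (v - -3) * 3 = 0
  (v - -3) = 0 / 3 = 0
  v = -3 + (0) = -3

Answer: -3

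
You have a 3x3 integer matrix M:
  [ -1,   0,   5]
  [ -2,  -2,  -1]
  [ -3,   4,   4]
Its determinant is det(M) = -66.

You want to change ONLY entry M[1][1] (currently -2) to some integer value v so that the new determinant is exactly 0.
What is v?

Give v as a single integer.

Answer: 4

Derivation:
det is linear in entry M[1][1]: det = old_det + (v - -2) * C_11
Cofactor C_11 = 11
Want det = 0: -66 + (v - -2) * 11 = 0
  (v - -2) = 66 / 11 = 6
  v = -2 + (6) = 4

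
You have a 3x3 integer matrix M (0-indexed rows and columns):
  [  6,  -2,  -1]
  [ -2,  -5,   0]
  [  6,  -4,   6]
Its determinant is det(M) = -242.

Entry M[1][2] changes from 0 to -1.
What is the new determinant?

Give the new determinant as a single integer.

Answer: -254

Derivation:
det is linear in row 1: changing M[1][2] by delta changes det by delta * cofactor(1,2).
Cofactor C_12 = (-1)^(1+2) * minor(1,2) = 12
Entry delta = -1 - 0 = -1
Det delta = -1 * 12 = -12
New det = -242 + -12 = -254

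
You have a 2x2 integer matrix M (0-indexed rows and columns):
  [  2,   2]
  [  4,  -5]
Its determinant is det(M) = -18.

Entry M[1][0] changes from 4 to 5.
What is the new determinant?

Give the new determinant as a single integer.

det is linear in row 1: changing M[1][0] by delta changes det by delta * cofactor(1,0).
Cofactor C_10 = (-1)^(1+0) * minor(1,0) = -2
Entry delta = 5 - 4 = 1
Det delta = 1 * -2 = -2
New det = -18 + -2 = -20

Answer: -20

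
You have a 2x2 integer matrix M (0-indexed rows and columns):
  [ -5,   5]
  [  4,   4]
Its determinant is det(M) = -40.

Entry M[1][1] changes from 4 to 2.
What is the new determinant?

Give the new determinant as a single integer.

Answer: -30

Derivation:
det is linear in row 1: changing M[1][1] by delta changes det by delta * cofactor(1,1).
Cofactor C_11 = (-1)^(1+1) * minor(1,1) = -5
Entry delta = 2 - 4 = -2
Det delta = -2 * -5 = 10
New det = -40 + 10 = -30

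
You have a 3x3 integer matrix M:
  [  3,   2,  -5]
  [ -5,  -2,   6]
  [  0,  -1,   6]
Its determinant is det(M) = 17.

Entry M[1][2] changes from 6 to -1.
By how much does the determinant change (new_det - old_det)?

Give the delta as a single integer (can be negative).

Answer: -21

Derivation:
Cofactor C_12 = 3
Entry delta = -1 - 6 = -7
Det delta = entry_delta * cofactor = -7 * 3 = -21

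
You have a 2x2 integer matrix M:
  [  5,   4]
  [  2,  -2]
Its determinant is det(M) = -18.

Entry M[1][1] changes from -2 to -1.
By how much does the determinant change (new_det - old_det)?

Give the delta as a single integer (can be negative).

Cofactor C_11 = 5
Entry delta = -1 - -2 = 1
Det delta = entry_delta * cofactor = 1 * 5 = 5

Answer: 5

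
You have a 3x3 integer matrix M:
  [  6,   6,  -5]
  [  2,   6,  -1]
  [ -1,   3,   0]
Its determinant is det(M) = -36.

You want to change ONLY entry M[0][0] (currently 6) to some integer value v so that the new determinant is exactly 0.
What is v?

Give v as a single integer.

Answer: 18

Derivation:
det is linear in entry M[0][0]: det = old_det + (v - 6) * C_00
Cofactor C_00 = 3
Want det = 0: -36 + (v - 6) * 3 = 0
  (v - 6) = 36 / 3 = 12
  v = 6 + (12) = 18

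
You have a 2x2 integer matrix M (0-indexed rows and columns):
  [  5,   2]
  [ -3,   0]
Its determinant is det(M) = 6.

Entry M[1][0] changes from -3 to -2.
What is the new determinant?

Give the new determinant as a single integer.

det is linear in row 1: changing M[1][0] by delta changes det by delta * cofactor(1,0).
Cofactor C_10 = (-1)^(1+0) * minor(1,0) = -2
Entry delta = -2 - -3 = 1
Det delta = 1 * -2 = -2
New det = 6 + -2 = 4

Answer: 4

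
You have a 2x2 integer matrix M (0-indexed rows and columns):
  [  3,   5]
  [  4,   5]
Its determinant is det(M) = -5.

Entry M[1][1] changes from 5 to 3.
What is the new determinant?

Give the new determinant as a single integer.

det is linear in row 1: changing M[1][1] by delta changes det by delta * cofactor(1,1).
Cofactor C_11 = (-1)^(1+1) * minor(1,1) = 3
Entry delta = 3 - 5 = -2
Det delta = -2 * 3 = -6
New det = -5 + -6 = -11

Answer: -11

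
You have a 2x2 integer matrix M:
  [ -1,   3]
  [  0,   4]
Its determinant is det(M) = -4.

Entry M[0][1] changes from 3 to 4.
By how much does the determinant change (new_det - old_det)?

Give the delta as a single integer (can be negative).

Cofactor C_01 = 0
Entry delta = 4 - 3 = 1
Det delta = entry_delta * cofactor = 1 * 0 = 0

Answer: 0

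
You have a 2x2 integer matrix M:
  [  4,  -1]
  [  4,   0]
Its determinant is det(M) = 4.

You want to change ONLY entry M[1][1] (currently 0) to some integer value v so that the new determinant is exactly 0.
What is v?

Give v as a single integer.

det is linear in entry M[1][1]: det = old_det + (v - 0) * C_11
Cofactor C_11 = 4
Want det = 0: 4 + (v - 0) * 4 = 0
  (v - 0) = -4 / 4 = -1
  v = 0 + (-1) = -1

Answer: -1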